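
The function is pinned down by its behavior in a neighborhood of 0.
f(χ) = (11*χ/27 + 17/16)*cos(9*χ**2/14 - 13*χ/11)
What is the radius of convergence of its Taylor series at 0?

The factor cos(9*χ**2/14 - 13*χ/11) is entire and contributes no finite singular point.
The polynomial part has no poles.
No finite singular points: the Taylor series at 0 converges everywhere.

The radius of convergence is infinite.


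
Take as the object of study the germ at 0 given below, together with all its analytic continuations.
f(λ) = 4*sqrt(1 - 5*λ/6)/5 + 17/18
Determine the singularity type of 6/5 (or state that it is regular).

The point is an algebraic (square-root) branch point.

The term (4/5)*sqrt(1 - λ/(6/5)) has argument 1 - 6/5/(6/5) = 0 at 6/5: a square-root (algebraic, two-sheeted) branch point; the remaining terms are analytic or single-valued there.


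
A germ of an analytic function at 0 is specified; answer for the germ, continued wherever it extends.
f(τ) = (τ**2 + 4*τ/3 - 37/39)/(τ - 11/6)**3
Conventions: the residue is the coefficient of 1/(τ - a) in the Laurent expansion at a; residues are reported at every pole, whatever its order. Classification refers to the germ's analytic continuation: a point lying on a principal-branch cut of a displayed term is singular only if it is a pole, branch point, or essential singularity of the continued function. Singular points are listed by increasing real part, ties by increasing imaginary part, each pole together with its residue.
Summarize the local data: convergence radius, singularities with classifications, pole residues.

Denominator factor (τ - 11/6)^3: pole of order 3 at 11/6, modulus 11/6.
The radius of convergence is the smallest modulus among the singular points: 11/6.
At the order-3 pole 11/6 set g(τ) = (τ - (11/6))^3*f(τ) = τ**2 + 4*τ/3 - 37/39.
Order-3 pole: residue = g''(a)/2; g''(11/6) = 2, so the residue is 1.

Radius of convergence at 0: 11/6.
At 11/6: a pole of order 3; residue 1.


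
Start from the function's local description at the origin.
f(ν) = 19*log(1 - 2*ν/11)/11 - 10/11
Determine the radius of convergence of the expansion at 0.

Branch term (19/11)*log(1 - ν/(11/2)): its argument vanishes at ν = 11/2, a logarithmic branch point, modulus 11/2.
The radius of convergence is the smallest modulus among the singular points: 11/2.

The radius of convergence is 11/2.


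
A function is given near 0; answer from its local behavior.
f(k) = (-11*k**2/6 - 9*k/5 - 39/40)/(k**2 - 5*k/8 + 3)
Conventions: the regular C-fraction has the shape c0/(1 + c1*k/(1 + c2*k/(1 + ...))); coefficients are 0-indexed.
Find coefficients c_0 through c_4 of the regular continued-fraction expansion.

Taylor coefficients (expand at 0): a_0 = -13/40, a_1 = -641/960, a_2 = -14789/23040, a_3 = 49127/552960, a_4 = 3085123/13271040.
c0 = a_0 = -13/40. Peel one level at a time: if S = 1 + c*k/S' with S'(0) = 1, then c is the k-coefficient of S and S' = c*k/(S - 1).
S_1 = c0/f = 1 + (-641/312)*k + (3416/1521)*k^2 + ...; c1 = -641/312.
S_2 = c1*k/(S_1 - 1) = 1 + (27328/24999)*k + (3909452/3697929)*k^2 + ...; c2 = 27328/24999.
S_3 = c2*k/(S_2 - 1) = 1 + (-12705719/13137936)*k + (698814545/420086016)*k^2 + ...; c3 = -12705719/13137936.
S_4 = c3*k/(S_3 - 1) = 1 + (35255/20496)*k + ...; c4 = 35255/20496.

The regular C-fraction coefficients are [-13/40, -641/312, 27328/24999, -12705719/13137936, 35255/20496].


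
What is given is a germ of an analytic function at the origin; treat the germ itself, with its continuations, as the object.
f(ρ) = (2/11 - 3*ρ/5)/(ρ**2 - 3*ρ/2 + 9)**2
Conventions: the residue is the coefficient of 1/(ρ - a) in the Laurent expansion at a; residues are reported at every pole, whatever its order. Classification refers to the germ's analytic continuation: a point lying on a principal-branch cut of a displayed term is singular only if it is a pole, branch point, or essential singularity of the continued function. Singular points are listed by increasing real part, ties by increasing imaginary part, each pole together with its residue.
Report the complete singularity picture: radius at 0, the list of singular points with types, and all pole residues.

Radius of convergence at 0: 3.
At (3/4) - ((3/4)*sqrt(15))*i: a pole of order 2; residue -((236/334125)*sqrt(15))*i.
At (3/4) + ((3/4)*sqrt(15))*i: a pole of order 2; residue ((236/334125)*sqrt(15))*i.

Denominator factor (ρ**2 - 3*ρ/2 + 9)^2: discriminant -135/4, complex-conjugate roots (3/4) + ((3/4)*sqrt(15))*i and (3/4) - ((3/4)*sqrt(15))*i; poles of order 2, moduli 3 and 3.
The radius of convergence is the smallest modulus among the singular points: 3.
The factor ρ**2 - 3*ρ/2 + 9 splits as (ρ - a)(ρ - a') with a = (3/4) - ((3/4)*sqrt(15))*i, a' = (3/4) + ((3/4)*sqrt(15))*i. At the order-2 pole a set g(ρ) = (ρ - a)^2*f(ρ) = [2/11 - 3*ρ/5] / (ρ - a')^2.
Order-2 pole: residue = g'(a); g'((3/4) - ((3/4)*sqrt(15))*i) = -((236/334125)*sqrt(15))*i, so the residue is -((236/334125)*sqrt(15))*i.
The factor ρ**2 - 3*ρ/2 + 9 splits as (ρ - a)(ρ - a') with a = (3/4) + ((3/4)*sqrt(15))*i, a' = (3/4) - ((3/4)*sqrt(15))*i. At the order-2 pole a set g(ρ) = (ρ - a)^2*f(ρ) = [2/11 - 3*ρ/5] / (ρ - a')^2.
Order-2 pole: residue = g'(a); g'((3/4) + ((3/4)*sqrt(15))*i) = ((236/334125)*sqrt(15))*i, so the residue is ((236/334125)*sqrt(15))*i.
List the singular points by increasing real part (a conjugate pair: the negative imaginary part first).


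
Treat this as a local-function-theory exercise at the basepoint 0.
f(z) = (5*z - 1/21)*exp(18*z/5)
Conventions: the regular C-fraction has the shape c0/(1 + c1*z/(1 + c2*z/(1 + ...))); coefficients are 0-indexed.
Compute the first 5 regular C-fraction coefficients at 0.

The regular C-fraction coefficients are [-1/21, 507/5, -88779/845, 1616274/25006085, 1765417433/1476246805].

Taylor coefficients (expand at 0): a_0 = -1/21, a_1 = 169/35, a_2 = 3096/175, a_3 = 28026/875, a_4 = 168642/4375.
c0 = a_0 = -1/21. Peel one level at a time: if S = 1 + c*z/S' with S'(0) = 1, then c is the z-coefficient of S and S' = c*z/(S - 1).
S_1 = c0/f = 1 + (507/5)*z + (266337/25)*z^2 + ...; c1 = 507/5.
S_2 = c1*z/(S_1 - 1) = 1 + (-88779/845)*z + (4848822/714025)*z^2 + ...; c2 = -88779/845.
S_3 = c2*z/(S_2 - 1) = 1 + (1616274/25006085)*z + (-1692293634/21893641225)*z^2 + ...; c3 = 1616274/25006085.
S_4 = c3*z/(S_3 - 1) = 1 + (1765417433/1476246805)*z + ...; c4 = 1765417433/1476246805.


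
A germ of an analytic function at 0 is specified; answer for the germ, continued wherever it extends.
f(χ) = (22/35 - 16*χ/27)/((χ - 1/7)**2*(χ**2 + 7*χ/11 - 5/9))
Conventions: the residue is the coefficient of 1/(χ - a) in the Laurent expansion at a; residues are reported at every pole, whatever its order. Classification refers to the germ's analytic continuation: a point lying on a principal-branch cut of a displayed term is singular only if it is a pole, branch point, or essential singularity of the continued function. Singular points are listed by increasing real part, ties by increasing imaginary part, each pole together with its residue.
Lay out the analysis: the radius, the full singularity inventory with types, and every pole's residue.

Radius of convergence at 0: 1/7.
At -7/22 - (1/66)*sqrt(2861): a pole of order 1; residue 42054397/69660375 - (1364748231/66432777625)*sqrt(2861).
At 1/7: a pole of order 2; residue -84108794/69660375.
At -7/22 + (1/66)*sqrt(2861): a pole of order 1; residue 42054397/69660375 + (1364748231/66432777625)*sqrt(2861).


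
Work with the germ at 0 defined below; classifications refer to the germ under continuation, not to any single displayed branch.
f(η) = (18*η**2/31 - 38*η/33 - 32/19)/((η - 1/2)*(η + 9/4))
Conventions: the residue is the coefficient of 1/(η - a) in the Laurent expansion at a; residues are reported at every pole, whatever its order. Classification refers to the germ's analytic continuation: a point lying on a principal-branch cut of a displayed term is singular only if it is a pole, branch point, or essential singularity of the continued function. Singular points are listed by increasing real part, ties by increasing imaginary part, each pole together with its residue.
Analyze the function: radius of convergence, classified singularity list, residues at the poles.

Radius of convergence at 0: 1/2.
At -9/4: a pole of order 1; residue -199357/142538.
At 1/2: a pole of order 1; residue -164422/213807.

Denominator factor (η + 9/4): pole of order 1 at -9/4, modulus 9/4.
Denominator factor (η - 1/2): pole of order 1 at 1/2, modulus 1/2.
The radius of convergence is the smallest modulus among the singular points: 1/2.
At the order-1 pole -9/4 set g(η) = (η - (-9/4))*f(η) = (18*η**2/31 - 38*η/33 - 32/19)/(η - 1/2).
Simple pole: residue = g(a) at a = -9/4, which is -199357/142538.
At the order-1 pole 1/2 set g(η) = (η - (1/2))*f(η) = (18*η**2/31 - 38*η/33 - 32/19)/(η + 9/4).
Simple pole: residue = g(a) at a = 1/2, which is -164422/213807.
List the singular points by increasing real part (a conjugate pair: the negative imaginary part first).


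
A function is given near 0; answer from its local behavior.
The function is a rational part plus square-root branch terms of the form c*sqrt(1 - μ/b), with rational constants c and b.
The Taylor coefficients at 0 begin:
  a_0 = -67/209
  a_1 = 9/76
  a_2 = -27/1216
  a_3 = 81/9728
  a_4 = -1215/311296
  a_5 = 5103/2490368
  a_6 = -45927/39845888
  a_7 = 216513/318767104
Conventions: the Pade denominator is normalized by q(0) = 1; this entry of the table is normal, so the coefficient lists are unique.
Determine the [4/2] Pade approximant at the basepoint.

Taylor coefficients needed (read off): a_0 = -67/209, a_1 = 9/76, a_2 = -27/1216, a_3 = 81/9728, a_4 = -1215/311296, a_5 = 5103/2490368, a_6 = -45927/39845888.
Write the denominator as Q(μ) = 1 + q1*μ + q2*μ^2. Requiring Q*f - P = O(μ^7) with deg P <= 4 kills the coefficients of μ^5..μ^6 in Q*f:
  μ^5: a_5 + q1*a_4 + q2*a_3 = 0, i.e. 5103/2490368 + (-1215/311296)*q1 + (81/9728)*q2 = 0.
  μ^6: a_6 + q1*a_5 + q2*a_4 = 0, i.e. -45927/39845888 + (5103/2490368)*q1 + (-1215/311296)*q2 = 0.
Solving this linear system: q1 = 7/8, q2 = 21/128.
The numerator is Q*f truncated at degree 4: P0 = a_0 = -67/209; P1 = a_1 + q1*a_0 = -271/1672; P2 = a_2 + q1*a_1 + q2*a_0 = 771/26752; P3 = a_3 + q1*a_2 + q2*a_1 = 81/9728; P4 = a_4 + q1*a_3 + q2*a_2 = -81/311296.

The Pade approximant has numerator coefficients [-67/209, -271/1672, 771/26752, 81/9728, -81/311296]; denominator coefficients [1, 7/8, 21/128].


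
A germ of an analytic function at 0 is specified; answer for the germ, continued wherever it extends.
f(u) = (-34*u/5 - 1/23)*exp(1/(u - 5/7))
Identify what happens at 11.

There is no denominator, hence no pole anywhere.
The essential point of exp(1/(u - (5/7))) is 5/7, not 11.
So the germ continues analytically to 11.

The point is a regular point.


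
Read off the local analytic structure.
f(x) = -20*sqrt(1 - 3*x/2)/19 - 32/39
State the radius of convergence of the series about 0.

The radius of convergence is 2/3.

Branch term (-20/19)*sqrt(1 - x/(2/3)): its argument vanishes at x = 2/3, a square-root branch point, modulus 2/3.
The radius of convergence is the smallest modulus among the singular points: 2/3.


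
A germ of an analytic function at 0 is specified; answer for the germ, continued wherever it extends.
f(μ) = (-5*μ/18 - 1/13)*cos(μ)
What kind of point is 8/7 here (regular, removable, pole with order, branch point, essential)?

There is no denominator, hence no pole anywhere.
The factor cos(μ) is entire.
So the germ continues analytically to 8/7.

The point is a regular point.


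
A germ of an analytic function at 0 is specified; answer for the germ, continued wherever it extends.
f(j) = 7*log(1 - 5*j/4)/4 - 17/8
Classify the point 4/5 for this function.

The point is a logarithmic branch point.

The term (7/4)*log(1 - j/(4/5)) has argument 1 - 4/5/(4/5) = 0 at 4/5: a logarithmic (infinitely-sheeted) branch point; the remaining terms are analytic or single-valued there.


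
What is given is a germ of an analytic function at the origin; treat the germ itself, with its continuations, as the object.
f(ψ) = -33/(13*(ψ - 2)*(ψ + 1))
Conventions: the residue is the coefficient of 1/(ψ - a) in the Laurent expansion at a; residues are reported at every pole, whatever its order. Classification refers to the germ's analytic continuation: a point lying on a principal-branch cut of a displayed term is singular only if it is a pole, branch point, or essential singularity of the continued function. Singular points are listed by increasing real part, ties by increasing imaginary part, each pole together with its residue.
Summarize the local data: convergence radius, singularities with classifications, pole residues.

Denominator factor (ψ + 1): pole of order 1 at -1, modulus 1.
Denominator factor (ψ - 2): pole of order 1 at 2, modulus 2.
The radius of convergence is the smallest modulus among the singular points: 1.
At the order-1 pole -1 set g(ψ) = (ψ - (-1))*f(ψ) = -33/(13*(ψ - 2)).
Simple pole: residue = g(a) at a = -1, which is 11/13.
At the order-1 pole 2 set g(ψ) = (ψ - (2))*f(ψ) = -33/(13*(ψ + 1)).
Simple pole: residue = g(a) at a = 2, which is -11/13.
List the singular points by increasing real part (a conjugate pair: the negative imaginary part first).

Radius of convergence at 0: 1.
At -1: a pole of order 1; residue 11/13.
At 2: a pole of order 1; residue -11/13.


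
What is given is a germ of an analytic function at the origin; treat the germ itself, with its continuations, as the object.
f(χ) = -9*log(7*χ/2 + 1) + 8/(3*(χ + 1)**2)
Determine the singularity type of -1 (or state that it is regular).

The point is a pole of order 2.

The denominator factor χ + 1 vanishes at -1 and appears to the power 2; the numerator there equals 8/3, nonzero, and no other factor vanishes.
The branch terms are analytic at this point.
Hence a pole whose order is the multiplicity, 2.


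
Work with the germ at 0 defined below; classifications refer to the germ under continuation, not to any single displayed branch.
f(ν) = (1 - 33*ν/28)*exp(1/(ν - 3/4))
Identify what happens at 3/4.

The point is an essential singularity.

The exponent 1/(ν - (3/4)) has a pole at 3/4, so exp(1/(ν - (3/4))) takes every nonzero value near it: an essential singularity (not a pole of any order).


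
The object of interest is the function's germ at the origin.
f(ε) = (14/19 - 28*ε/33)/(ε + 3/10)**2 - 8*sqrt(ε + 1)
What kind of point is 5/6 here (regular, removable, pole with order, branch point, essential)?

Denominator factors: ε + 3/10 = 17/15 at ε = 5/6 — none vanishes.
Branch term sqrt(1 - ε/(-1)): argument at 5/6 is 11/6, nonzero, so 5/6 is not its branch point (a point on a principal cut is still regular for the continued germ).
So the germ continues analytically to 5/6.

The point is a regular point.


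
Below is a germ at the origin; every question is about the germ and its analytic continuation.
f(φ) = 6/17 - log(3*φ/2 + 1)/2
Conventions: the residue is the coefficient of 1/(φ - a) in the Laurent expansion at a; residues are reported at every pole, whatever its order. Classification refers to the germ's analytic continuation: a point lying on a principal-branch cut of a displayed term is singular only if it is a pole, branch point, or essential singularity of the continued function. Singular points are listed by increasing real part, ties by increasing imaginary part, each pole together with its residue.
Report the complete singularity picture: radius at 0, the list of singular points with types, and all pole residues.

Radius of convergence at 0: 2/3.
At -2/3: a logarithmic branch point.

Branch term (-1/2)*log(1 - φ/(-2/3)): its argument vanishes at φ = -2/3, a logarithmic branch point, modulus 2/3.
The radius of convergence is the smallest modulus among the singular points: 2/3.


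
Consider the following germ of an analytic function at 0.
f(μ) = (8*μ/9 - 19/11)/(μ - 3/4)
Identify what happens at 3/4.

The denominator factor μ - 3/4 vanishes at 3/4 and appears to the power 1; the numerator there equals -35/33, nonzero, and no other factor vanishes.
Hence a pole whose order is the multiplicity, 1.

The point is a pole of order 1.


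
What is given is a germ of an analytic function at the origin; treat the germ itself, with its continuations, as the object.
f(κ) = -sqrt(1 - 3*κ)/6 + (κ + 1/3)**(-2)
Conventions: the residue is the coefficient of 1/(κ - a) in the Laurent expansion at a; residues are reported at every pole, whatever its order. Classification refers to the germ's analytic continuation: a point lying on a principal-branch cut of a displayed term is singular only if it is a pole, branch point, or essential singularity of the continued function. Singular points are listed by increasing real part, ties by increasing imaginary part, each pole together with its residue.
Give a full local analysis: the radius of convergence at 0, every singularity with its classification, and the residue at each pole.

Radius of convergence at 0: 1/3.
At -1/3: a pole of order 2; residue 0.
At 1/3: an algebraic (square-root) branch point.

Denominator factor (κ + 1/3)^2: pole of order 2 at -1/3, modulus 1/3.
Branch term (-1/6)*sqrt(1 - κ/(1/3)): its argument vanishes at κ = 1/3, a square-root branch point, modulus 1/3.
The radius of convergence is the smallest modulus among the singular points: 1/3.
The branch term is analytic at -1/3 and contributes nothing to the residue; only the rational part matters.
At the order-2 pole -1/3 set g(κ) = (κ - (-1/3))^2*(rational part) = 1.
Order-2 pole: residue = g'(a); g'(-1/3) = 0, so the residue is 0.
List the singular points by increasing real part (a conjugate pair: the negative imaginary part first).


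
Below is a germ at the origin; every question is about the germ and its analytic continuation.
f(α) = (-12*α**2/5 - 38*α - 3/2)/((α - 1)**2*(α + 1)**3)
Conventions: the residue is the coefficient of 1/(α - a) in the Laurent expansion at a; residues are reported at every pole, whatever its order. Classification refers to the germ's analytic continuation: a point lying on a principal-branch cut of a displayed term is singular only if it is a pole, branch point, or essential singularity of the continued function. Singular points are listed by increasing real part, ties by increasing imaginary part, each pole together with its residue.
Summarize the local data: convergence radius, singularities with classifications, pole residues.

Denominator factor (α + 1)^3: pole of order 3 at -1, modulus 1.
Denominator factor (α - 1)^2: pole of order 2 at 1, modulus 1.
The radius of convergence is the smallest modulus among the singular points: 1.
At the order-3 pole -1 set g(α) = (α - (-1))^3*f(α) = (-12*α**2/5 - 38*α - 3/2)/(α - 1)**2.
Order-3 pole: residue = g''(a)/2; g''(-1) = -401/80, so the residue is -401/160.
At the order-2 pole 1 set g(α) = (α - (1))^2*f(α) = (-12*α**2/5 - 38*α - 3/2)/(α + 1)**3.
Order-2 pole: residue = g'(a); g'(1) = 401/160, so the residue is 401/160.
List the singular points by increasing real part (a conjugate pair: the negative imaginary part first).

Radius of convergence at 0: 1.
At -1: a pole of order 3; residue -401/160.
At 1: a pole of order 2; residue 401/160.


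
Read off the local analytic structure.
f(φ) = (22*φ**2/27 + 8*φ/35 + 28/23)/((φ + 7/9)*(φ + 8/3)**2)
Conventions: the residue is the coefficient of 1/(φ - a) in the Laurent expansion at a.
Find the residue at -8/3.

At the order-2 pole -8/3 set g(φ) = (φ - (-8/3))^2*f(φ) = (22*φ**2/27 + 8*φ/35 + 28/23)/(φ + 7/9).
Order-2 pole: residue = g'(a); g'(-8/3) = 115244/299115, so the residue is 115244/299115.

The residue is 115244/299115.


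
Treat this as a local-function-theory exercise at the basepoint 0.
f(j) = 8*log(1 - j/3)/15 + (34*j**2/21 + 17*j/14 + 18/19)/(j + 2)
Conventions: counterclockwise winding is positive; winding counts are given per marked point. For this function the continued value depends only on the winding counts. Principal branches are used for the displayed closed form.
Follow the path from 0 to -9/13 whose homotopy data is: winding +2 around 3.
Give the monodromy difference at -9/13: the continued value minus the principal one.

Continued minus principal equals (32/15)*pi*i.

The rational part is single-valued and drops out of the difference; each branch term changes only by its own monodromy.
(8/15)*log(1 - j/(3)): each positive loop around 3 adds 2*pi*i to the log, so winding +2 contributes (8/15)*(2)*2*pi*i = (32/15)*pi*i.
Summing the contributions at j = -9/13 gives (32/15)*pi*i.


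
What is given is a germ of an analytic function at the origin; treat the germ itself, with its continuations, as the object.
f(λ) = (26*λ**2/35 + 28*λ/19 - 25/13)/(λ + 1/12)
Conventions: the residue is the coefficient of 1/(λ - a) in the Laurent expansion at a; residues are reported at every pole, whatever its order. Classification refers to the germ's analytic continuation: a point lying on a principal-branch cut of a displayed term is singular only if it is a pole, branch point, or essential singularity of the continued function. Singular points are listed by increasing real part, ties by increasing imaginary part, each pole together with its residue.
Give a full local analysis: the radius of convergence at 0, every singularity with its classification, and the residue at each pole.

Radius of convergence at 0: 1/12.
At -1/12: a pole of order 1; residue -1270229/622440.

Denominator factor (λ + 1/12): pole of order 1 at -1/12, modulus 1/12.
The radius of convergence is the smallest modulus among the singular points: 1/12.
At the order-1 pole -1/12 set g(λ) = (λ - (-1/12))*f(λ) = 26*λ**2/35 + 28*λ/19 - 25/13.
Simple pole: residue = g(a) at a = -1/12, which is -1270229/622440.


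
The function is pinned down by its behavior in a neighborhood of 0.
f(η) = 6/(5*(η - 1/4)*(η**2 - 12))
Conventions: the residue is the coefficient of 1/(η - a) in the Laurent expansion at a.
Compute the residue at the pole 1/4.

The residue is -96/955.

At the order-1 pole 1/4 set g(η) = (η - (1/4))*f(η) = 6/(5*(η**2 - 12)).
Simple pole: residue = g(a) at a = 1/4, which is -96/955.


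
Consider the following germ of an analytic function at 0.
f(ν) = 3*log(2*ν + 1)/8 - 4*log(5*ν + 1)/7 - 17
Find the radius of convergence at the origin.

Branch term (-4/7)*log(1 - ν/(-1/5)): its argument vanishes at ν = -1/5, a logarithmic branch point, modulus 1/5.
Branch term (3/8)*log(1 - ν/(-1/2)): its argument vanishes at ν = -1/2, a logarithmic branch point, modulus 1/2.
The radius of convergence is the smallest modulus among the singular points: 1/5.

The radius of convergence is 1/5.


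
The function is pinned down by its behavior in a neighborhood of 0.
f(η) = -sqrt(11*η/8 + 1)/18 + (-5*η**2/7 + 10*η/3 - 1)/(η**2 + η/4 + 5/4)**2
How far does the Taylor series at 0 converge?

Denominator factor (η**2 + η/4 + 5/4)^2: discriminant -79/16, complex-conjugate roots (-1/8) + ((1/8)*sqrt(79))*i and (-1/8) - ((1/8)*sqrt(79))*i; poles of order 2, moduli (1/2)*sqrt(5) and (1/2)*sqrt(5).
Branch term (-1/18)*sqrt(1 - η/(-8/11)): its argument vanishes at η = -8/11, a square-root branch point, modulus 8/11.
The radius of convergence is the smallest modulus among the singular points: 8/11.

The radius of convergence is 8/11.


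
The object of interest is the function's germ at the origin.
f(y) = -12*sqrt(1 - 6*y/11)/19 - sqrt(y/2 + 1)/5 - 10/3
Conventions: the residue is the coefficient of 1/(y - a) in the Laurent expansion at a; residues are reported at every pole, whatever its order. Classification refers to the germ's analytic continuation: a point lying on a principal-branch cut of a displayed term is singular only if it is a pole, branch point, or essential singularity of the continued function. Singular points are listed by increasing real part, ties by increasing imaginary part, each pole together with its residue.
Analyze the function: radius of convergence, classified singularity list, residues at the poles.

Radius of convergence at 0: 11/6.
At -2: an algebraic (square-root) branch point.
At 11/6: an algebraic (square-root) branch point.

Branch term (-1/5)*sqrt(1 - y/(-2)): its argument vanishes at y = -2, a square-root branch point, modulus 2.
Branch term (-12/19)*sqrt(1 - y/(11/6)): its argument vanishes at y = 11/6, a square-root branch point, modulus 11/6.
The radius of convergence is the smallest modulus among the singular points: 11/6.
List the singular points by increasing real part (a conjugate pair: the negative imaginary part first).


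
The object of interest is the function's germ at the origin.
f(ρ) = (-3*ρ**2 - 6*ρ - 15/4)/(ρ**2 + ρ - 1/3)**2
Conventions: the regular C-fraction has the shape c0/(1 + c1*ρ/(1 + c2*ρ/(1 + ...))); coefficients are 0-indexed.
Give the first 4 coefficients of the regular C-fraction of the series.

Taylor coefficients (expand at 0): a_0 = -135/4, a_1 = -513/2, a_2 = -5859/4, a_3 = -14823/2.
c0 = a_0 = -135/4. Peel one level at a time: if S = 1 + c*ρ/S' with S'(0) = 1, then c is the ρ-coefficient of S and S' = c*ρ/(S - 1).
S_1 = c0/f = 1 + (-38/5)*ρ + (359/25)*ρ^2 + ...; c1 = -38/5.
S_2 = c1*ρ/(S_1 - 1) = 1 + (359/190)*ρ + (5365/1444)*ρ^2 + ...; c2 = 359/190.
S_3 = c2*ρ/(S_2 - 1) = 1 + (-26825/13642)*ρ + ...; c3 = -26825/13642.

The regular C-fraction coefficients are [-135/4, -38/5, 359/190, -26825/13642].


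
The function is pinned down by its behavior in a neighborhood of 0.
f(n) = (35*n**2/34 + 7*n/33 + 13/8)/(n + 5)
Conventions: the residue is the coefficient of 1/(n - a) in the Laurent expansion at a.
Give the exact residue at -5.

The residue is 118033/4488.

At the order-1 pole -5 set g(n) = (n - (-5))*f(n) = 35*n**2/34 + 7*n/33 + 13/8.
Simple pole: residue = g(a) at a = -5, which is 118033/4488.


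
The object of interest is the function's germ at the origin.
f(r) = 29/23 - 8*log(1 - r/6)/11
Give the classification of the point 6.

The point is a logarithmic branch point.

The term (-8/11)*log(1 - r/(6)) has argument 1 - 6/(6) = 0 at 6: a logarithmic (infinitely-sheeted) branch point; the remaining terms are analytic or single-valued there.


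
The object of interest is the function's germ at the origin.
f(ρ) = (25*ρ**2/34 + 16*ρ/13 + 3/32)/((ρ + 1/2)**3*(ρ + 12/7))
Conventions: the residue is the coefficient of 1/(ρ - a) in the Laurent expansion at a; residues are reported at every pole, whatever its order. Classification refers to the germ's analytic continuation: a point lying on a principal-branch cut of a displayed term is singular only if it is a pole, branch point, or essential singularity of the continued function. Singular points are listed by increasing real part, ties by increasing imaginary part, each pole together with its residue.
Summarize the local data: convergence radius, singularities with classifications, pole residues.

Denominator factor (ρ + 12/7): pole of order 1 at -12/7, modulus 12/7.
Denominator factor (ρ + 1/2)^3: pole of order 3 at -1/2, modulus 1/2.
The radius of convergence is the smallest modulus among the singular points: 1/2.
At the order-1 pole -12/7 set g(ρ) = (ρ - (-12/7))*f(ρ) = (25*ρ**2/34 + 16*ρ/13 + 3/32)/(ρ + 1/2)**3.
Simple pole: residue = g(a) at a = -12/7, which is -351057/4343092.
At the order-3 pole -1/2 set g(ρ) = (ρ - (-1/2))^3*f(ρ) = (25*ρ**2/34 + 16*ρ/13 + 3/32)/(ρ + 12/7).
Order-3 pole: residue = g''(a)/2; g''(-1/2) = 351057/2171546, so the residue is 351057/4343092.
List the singular points by increasing real part (a conjugate pair: the negative imaginary part first).

Radius of convergence at 0: 1/2.
At -12/7: a pole of order 1; residue -351057/4343092.
At -1/2: a pole of order 3; residue 351057/4343092.


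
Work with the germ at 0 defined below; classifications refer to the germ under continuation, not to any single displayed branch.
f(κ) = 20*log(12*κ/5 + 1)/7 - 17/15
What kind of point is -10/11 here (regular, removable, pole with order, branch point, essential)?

There is no denominator, hence no pole anywhere.
Branch term log(1 - κ/(-5/12)): argument at -10/11 is -13/11, nonzero, so -10/11 is not its branch point (a point on a principal cut is still regular for the continued germ).
So the germ continues analytically to -10/11.

The point is a regular point.


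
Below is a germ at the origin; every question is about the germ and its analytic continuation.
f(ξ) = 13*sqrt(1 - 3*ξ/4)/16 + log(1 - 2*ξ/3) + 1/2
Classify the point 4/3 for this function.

The point is an algebraic (square-root) branch point.

The term (13/16)*sqrt(1 - ξ/(4/3)) has argument 1 - 4/3/(4/3) = 0 at 4/3: a square-root (algebraic, two-sheeted) branch point; the remaining terms are analytic or single-valued there.


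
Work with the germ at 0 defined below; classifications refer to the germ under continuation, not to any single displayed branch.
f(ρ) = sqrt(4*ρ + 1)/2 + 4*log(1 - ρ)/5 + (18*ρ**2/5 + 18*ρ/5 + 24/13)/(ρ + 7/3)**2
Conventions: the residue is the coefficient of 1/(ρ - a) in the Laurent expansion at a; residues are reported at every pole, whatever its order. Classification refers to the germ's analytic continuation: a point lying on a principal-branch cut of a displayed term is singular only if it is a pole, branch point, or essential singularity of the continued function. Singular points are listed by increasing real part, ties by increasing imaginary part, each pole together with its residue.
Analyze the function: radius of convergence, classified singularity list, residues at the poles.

Radius of convergence at 0: 1/4.
At -7/3: a pole of order 2; residue -66/5.
At -1/4: an algebraic (square-root) branch point.
At 1: a logarithmic branch point.

Denominator factor (ρ + 7/3)^2: pole of order 2 at -7/3, modulus 7/3.
Branch term (4/5)*log(1 - ρ/(1)): its argument vanishes at ρ = 1, a logarithmic branch point, modulus 1.
Branch term (1/2)*sqrt(1 - ρ/(-1/4)): its argument vanishes at ρ = -1/4, a square-root branch point, modulus 1/4.
The radius of convergence is the smallest modulus among the singular points: 1/4.
The branch terms are analytic at -7/3 and contribute nothing to the residue; only the rational part matters.
At the order-2 pole -7/3 set g(ρ) = (ρ - (-7/3))^2*(rational part) = 18*ρ**2/5 + 18*ρ/5 + 24/13.
Order-2 pole: residue = g'(a); g'(-7/3) = -66/5, so the residue is -66/5.
List the singular points by increasing real part (a conjugate pair: the negative imaginary part first).


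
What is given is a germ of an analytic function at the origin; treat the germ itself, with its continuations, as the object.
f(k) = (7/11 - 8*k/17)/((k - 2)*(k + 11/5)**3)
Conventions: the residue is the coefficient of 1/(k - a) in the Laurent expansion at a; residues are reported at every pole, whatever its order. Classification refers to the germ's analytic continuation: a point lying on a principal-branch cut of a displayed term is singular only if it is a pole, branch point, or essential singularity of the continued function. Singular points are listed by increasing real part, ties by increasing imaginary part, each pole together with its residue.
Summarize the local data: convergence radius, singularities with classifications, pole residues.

Denominator factor (k - 2): pole of order 1 at 2, modulus 2.
Denominator factor (k + 11/5)^3: pole of order 3 at -11/5, modulus 11/5.
The radius of convergence is the smallest modulus among the singular points: 2.
At the order-3 pole -11/5 set g(k) = (k - (-11/5))^3*f(k) = (7/11 - 8*k/17)/(k - 2).
Order-3 pole: residue = g''(a)/2; g''(-11/5) = 4750/577269, so the residue is 2375/577269.
At the order-1 pole 2 set g(k) = (k - (2))*f(k) = (7/11 - 8*k/17)/(k + 11/5)**3.
Simple pole: residue = g(a) at a = 2, which is -2375/577269.
List the singular points by increasing real part (a conjugate pair: the negative imaginary part first).

Radius of convergence at 0: 2.
At -11/5: a pole of order 3; residue 2375/577269.
At 2: a pole of order 1; residue -2375/577269.


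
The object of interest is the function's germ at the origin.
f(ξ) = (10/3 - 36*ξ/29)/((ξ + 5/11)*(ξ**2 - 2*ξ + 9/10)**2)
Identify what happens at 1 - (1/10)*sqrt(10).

The point is a pole of order 2.

The denominator factor ξ**2 - 2*ξ + 9/10 vanishes at 1 - (1/10)*sqrt(10) and appears to the power 2; the numerator there equals 182/87 + (18/145)*sqrt(10), nonzero, and no other factor vanishes.
Hence a pole whose order is the multiplicity, 2.


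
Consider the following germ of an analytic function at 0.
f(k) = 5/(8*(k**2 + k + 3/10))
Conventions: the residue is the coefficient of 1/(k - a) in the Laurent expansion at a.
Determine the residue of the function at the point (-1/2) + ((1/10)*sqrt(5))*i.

The residue is -((5/8)*sqrt(5))*i.

The factor k**2 + k + 3/10 splits as (k - a)(k - a') with a = (-1/2) + ((1/10)*sqrt(5))*i, a' = (-1/2) - ((1/10)*sqrt(5))*i. At the order-1 pole a set g(k) = (k - a)*f(k) = [5/8] / (k - a').
Simple pole: residue = g(a) at a = (-1/2) + ((1/10)*sqrt(5))*i, which is -((5/8)*sqrt(5))*i.


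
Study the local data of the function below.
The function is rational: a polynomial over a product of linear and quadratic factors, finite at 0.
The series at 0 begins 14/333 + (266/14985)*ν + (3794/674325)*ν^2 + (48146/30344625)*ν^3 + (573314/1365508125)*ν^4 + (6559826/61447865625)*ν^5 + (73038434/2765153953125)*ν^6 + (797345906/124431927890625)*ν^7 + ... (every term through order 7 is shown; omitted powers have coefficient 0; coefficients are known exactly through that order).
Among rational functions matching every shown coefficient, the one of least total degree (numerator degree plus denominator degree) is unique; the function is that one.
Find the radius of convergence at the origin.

The radius of convergence is 9/2.

No rational of total degree below 2 reproduces all 8 coefficients; solving the [0/2] Pade equations on them gives f(ν) = 35/(37*(ν - 5)*(ν - 9/2)), whose expansion matches every shown term.
Denominator factor (ν - 9/2): pole of order 1 at 9/2, modulus 9/2.
Denominator factor (ν - 5): pole of order 1 at 5, modulus 5.
The radius of convergence is the smallest modulus among the singular points: 9/2.


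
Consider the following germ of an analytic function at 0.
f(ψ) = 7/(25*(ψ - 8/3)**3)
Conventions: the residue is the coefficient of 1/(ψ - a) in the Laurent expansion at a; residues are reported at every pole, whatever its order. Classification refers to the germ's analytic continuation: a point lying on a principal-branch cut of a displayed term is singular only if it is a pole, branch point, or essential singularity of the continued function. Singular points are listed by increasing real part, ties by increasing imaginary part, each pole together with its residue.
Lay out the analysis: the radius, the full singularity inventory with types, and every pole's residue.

Denominator factor (ψ - 8/3)^3: pole of order 3 at 8/3, modulus 8/3.
The radius of convergence is the smallest modulus among the singular points: 8/3.
At the order-3 pole 8/3 set g(ψ) = (ψ - (8/3))^3*f(ψ) = 7/25.
Order-3 pole: residue = g''(a)/2; g''(8/3) = 0, so the residue is 0.

Radius of convergence at 0: 8/3.
At 8/3: a pole of order 3; residue 0.


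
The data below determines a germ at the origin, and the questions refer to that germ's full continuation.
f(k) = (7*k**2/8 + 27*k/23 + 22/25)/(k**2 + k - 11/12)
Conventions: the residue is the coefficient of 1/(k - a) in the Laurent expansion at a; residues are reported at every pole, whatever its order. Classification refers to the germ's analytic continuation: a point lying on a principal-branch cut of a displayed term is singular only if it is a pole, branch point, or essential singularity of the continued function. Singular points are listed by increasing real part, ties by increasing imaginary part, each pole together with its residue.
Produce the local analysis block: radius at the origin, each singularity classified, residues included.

Radius of convergence at 0: -1/2 + (1/6)*sqrt(42).
At -1/2 - (1/6)*sqrt(42): a pole of order 1; residue 55/368 - (84601/772800)*sqrt(42).
At -1/2 + (1/6)*sqrt(42): a pole of order 1; residue 55/368 + (84601/772800)*sqrt(42).

Denominator factor (k**2 + k - 11/12): discriminant 14/3, real irrational roots -1/2 + (1/6)*sqrt(42) and -1/2 - (1/6)*sqrt(42); poles of order 1, moduli -1/2 + (1/6)*sqrt(42) and 1/2 + (1/6)*sqrt(42).
The radius of convergence is the smallest modulus among the singular points: -1/2 + (1/6)*sqrt(42).
The factor k**2 + k - 11/12 splits as (k - a)(k - a') with a = -1/2 - (1/6)*sqrt(42), a' = -1/2 + (1/6)*sqrt(42). At the order-1 pole a set g(k) = (k - a)*f(k) = [7*k**2/8 + 27*k/23 + 22/25] / (k - a').
Simple pole: residue = g(a) at a = -1/2 - (1/6)*sqrt(42), which is 55/368 - (84601/772800)*sqrt(42).
The factor k**2 + k - 11/12 splits as (k - a)(k - a') with a = -1/2 + (1/6)*sqrt(42), a' = -1/2 - (1/6)*sqrt(42). At the order-1 pole a set g(k) = (k - a)*f(k) = [7*k**2/8 + 27*k/23 + 22/25] / (k - a').
Simple pole: residue = g(a) at a = -1/2 + (1/6)*sqrt(42), which is 55/368 + (84601/772800)*sqrt(42).
List the singular points by increasing real part (a conjugate pair: the negative imaginary part first).


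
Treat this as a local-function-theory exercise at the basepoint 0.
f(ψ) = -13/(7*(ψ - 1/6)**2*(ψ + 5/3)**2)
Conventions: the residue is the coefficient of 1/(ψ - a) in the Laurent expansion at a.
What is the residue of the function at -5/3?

The residue is -5616/9317.

At the order-2 pole -5/3 set g(ψ) = (ψ - (-5/3))^2*f(ψ) = -13/(7*(ψ - 1/6)**2).
Order-2 pole: residue = g'(a); g'(-5/3) = -5616/9317, so the residue is -5616/9317.


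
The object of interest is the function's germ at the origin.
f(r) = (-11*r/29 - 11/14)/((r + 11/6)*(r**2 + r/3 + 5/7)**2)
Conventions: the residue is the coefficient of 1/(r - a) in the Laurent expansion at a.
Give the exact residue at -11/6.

The residue is -6160/818583.

At the order-1 pole -11/6 set g(r) = (r - (-11/6))*f(r) = (-11*r/29 - 11/14)/(r**2 + r/3 + 5/7)**2.
Simple pole: residue = g(a) at a = -11/6, which is -6160/818583.


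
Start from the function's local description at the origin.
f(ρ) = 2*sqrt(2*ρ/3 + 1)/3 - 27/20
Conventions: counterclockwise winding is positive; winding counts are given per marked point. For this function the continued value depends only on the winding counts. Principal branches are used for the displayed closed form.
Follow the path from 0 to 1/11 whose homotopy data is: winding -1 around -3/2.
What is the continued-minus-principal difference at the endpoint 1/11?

Continued minus principal equals -(4/99)*sqrt(1155).

The rational part is single-valued and drops out of the difference; each branch term changes only by its own monodromy.
(2/3)*sqrt(1 - ρ/(-3/2)): winding -1 is odd, the square root flips sign, contributing -2*(2/3)*sqrt(1 - (1/11)/(-3/2)) = -2*(2/3)*sqrt(35/33) = -(4/99)*sqrt(1155).
Summing the contributions at ρ = 1/11 gives -(4/99)*sqrt(1155).


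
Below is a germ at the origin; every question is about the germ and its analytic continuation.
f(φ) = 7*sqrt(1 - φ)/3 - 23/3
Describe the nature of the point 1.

The term (7/3)*sqrt(1 - φ/(1)) has argument 1 - 1/(1) = 0 at 1: a square-root (algebraic, two-sheeted) branch point; the remaining terms are analytic or single-valued there.

The point is an algebraic (square-root) branch point.


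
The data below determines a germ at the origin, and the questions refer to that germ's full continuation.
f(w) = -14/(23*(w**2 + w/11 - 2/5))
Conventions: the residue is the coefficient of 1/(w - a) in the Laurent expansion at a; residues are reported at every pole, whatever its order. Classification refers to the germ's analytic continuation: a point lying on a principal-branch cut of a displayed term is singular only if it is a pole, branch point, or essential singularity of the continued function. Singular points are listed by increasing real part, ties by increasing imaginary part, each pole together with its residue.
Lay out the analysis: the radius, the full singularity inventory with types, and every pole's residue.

Radius of convergence at 0: -1/22 + (1/110)*sqrt(4865).
At -1/22 - (1/110)*sqrt(4865): a pole of order 1; residue (22/3197)*sqrt(4865).
At -1/22 + (1/110)*sqrt(4865): a pole of order 1; residue -(22/3197)*sqrt(4865).
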